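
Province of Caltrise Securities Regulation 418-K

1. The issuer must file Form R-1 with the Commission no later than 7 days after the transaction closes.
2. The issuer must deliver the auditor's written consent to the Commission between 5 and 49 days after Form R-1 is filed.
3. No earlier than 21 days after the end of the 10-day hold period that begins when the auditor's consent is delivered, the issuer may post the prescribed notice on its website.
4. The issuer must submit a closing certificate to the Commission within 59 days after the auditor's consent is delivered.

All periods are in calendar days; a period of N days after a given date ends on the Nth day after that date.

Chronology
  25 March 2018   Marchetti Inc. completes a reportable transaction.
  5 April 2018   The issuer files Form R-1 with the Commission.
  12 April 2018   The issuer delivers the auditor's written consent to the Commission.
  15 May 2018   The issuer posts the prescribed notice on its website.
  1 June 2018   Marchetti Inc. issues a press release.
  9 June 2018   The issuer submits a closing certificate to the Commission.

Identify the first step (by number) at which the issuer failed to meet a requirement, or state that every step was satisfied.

Step 1

Step 1 — counting 7 days from 25 March 2018 (when the transaction closes) gives a deadline of 1 April 2018; not done until 5 April 2018, 4 days after the deadline.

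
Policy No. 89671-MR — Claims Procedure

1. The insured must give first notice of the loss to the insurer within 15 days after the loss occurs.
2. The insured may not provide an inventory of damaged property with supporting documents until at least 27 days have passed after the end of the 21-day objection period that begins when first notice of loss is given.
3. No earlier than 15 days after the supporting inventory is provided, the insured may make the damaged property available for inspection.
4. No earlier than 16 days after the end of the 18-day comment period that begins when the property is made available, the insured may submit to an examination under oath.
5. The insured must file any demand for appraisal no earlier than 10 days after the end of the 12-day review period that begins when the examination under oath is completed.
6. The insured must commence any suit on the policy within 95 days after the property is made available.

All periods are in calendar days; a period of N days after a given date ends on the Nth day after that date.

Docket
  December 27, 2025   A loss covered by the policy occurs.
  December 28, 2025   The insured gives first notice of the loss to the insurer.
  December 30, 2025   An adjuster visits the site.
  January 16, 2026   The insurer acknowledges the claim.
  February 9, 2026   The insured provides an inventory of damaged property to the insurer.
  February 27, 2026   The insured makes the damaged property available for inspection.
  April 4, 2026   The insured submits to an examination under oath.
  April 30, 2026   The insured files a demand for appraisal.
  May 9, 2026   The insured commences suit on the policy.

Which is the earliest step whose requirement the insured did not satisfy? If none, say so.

Step 2

Step 1: 15 days after December 27, 2025 (when the loss occurs) is January 11, 2026; done December 28, 2025 — timely.
Step 2: the earliest permitted date is 27 days after January 18, 2026 (end of the 21-day objection period, which began when first notice of loss is given on December 28, 2025), i.e. February 14, 2026; February 9, 2026 is 5 days before the earliest permitted date.
No need to go further; step 2 was not satisfied.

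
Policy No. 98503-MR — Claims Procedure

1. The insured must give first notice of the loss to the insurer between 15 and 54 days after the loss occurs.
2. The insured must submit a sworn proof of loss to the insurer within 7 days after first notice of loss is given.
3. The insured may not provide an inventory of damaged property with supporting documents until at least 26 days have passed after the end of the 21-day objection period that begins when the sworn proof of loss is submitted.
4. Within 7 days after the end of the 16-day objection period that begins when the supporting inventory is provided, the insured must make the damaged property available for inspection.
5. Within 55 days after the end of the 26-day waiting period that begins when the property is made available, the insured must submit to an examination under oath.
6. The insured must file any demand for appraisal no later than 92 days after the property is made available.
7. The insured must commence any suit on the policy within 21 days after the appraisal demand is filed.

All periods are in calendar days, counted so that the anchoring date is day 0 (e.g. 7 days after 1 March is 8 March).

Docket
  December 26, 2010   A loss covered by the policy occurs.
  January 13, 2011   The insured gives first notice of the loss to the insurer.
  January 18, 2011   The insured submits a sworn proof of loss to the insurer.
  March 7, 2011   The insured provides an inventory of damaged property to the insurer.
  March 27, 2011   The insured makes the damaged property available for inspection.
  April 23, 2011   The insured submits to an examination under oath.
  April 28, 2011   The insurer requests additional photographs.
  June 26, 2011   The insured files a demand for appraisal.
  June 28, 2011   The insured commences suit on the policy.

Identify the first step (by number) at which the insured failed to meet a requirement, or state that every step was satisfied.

None — every step was satisfied

(1) the permitted window runs from December 26, 2010 + 15 = January 10, 2011 to December 26, 2010 + 54 = February 18, 2011; done January 13, 2011, which is between those dates.
(2) due by January 13, 2011 + 7 days = January 20, 2011; done January 18, 2011 — timely.
(3) permitted from February 8, 2011 + 26 days = March 6, 2011 onward; done March 7, 2011 — permitted.
(4) due by March 23, 2011 + 7 days = March 30, 2011; March 27, 2011 is within that limit.
(5) due by April 22, 2011 + 55 days = June 16, 2011; April 23, 2011 is within that limit.
(6) due by March 27, 2011 + 92 days = June 27, 2011; completed June 26, 2011, before the deadline.
(7) due by June 26, 2011 + 21 days = July 17, 2011; done June 28, 2011 — timely.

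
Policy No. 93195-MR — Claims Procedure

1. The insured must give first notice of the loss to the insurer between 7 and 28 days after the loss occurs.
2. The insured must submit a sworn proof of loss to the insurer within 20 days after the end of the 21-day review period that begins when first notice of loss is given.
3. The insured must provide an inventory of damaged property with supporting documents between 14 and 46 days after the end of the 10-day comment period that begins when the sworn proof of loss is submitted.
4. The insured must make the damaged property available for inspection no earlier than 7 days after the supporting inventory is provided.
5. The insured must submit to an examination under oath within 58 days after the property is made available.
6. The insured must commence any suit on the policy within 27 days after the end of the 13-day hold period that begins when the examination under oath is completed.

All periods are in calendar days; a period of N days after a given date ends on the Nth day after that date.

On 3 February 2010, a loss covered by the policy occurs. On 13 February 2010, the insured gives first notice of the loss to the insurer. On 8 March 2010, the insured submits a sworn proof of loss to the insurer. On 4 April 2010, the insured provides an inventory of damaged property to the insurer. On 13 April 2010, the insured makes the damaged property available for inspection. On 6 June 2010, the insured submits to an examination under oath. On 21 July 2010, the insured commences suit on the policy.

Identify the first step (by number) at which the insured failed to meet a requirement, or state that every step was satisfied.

Step 1 — 7 and 28 days from 3 February 2010 (when the loss occurs) are 10 February 2010 and 3 March 2010 respectively; done 13 February 2010, which is between those dates.
Step 2 — counting 20 days from 6 March 2010 (end of the 21-day review period, which began when first notice of loss is given on 13 February 2010) gives a deadline of 26 March 2010; 8 March 2010 is within that limit.
Step 3 — 14 and 46 days from 18 March 2010 (end of the 10-day comment period, which began when the sworn proof of loss is submitted on 8 March 2010) are 1 April 2010 and 3 May 2010 respectively; 4 April 2010 falls inside that range.
Step 4 — must wait 7 days from 4 April 2010 (when the supporting inventory is provided), so not before 11 April 2010; 13 April 2010 is on or after that date.
Step 5 — counting 58 days from 13 April 2010 (when the property is made available) gives a deadline of 10 June 2010; 6 June 2010 is within that limit.
Step 6 — counting 27 days from 19 June 2010 (end of the 13-day hold period, which began when the examination under oath is completed on 6 June 2010) gives a deadline of 16 July 2010; done 21 July 2010 — 5 days late.
The procedure was therefore not followed at step 6.

Step 6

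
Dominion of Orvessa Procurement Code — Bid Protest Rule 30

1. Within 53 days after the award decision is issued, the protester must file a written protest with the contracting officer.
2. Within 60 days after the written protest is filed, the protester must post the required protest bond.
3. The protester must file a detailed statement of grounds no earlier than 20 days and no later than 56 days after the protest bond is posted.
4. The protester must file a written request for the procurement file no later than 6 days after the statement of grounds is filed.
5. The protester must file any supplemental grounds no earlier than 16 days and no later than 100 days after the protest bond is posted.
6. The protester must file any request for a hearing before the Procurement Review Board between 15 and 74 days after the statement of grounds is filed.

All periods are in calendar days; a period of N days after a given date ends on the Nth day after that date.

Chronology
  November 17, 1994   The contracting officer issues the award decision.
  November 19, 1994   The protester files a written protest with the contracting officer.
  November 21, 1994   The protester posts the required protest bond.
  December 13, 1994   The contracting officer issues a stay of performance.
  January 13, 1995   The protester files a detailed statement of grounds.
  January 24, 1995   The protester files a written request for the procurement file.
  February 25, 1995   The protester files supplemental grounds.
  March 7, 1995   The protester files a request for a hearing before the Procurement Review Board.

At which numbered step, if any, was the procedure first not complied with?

Step 1: 53 days after November 17, 1994 (when the award decision is issued) is January 9, 1995; November 19, 1994 is within that limit.
Step 2: 60 days after November 19, 1994 (when the written protest is filed) is January 18, 1995; completed November 21, 1994, before the deadline.
Step 3: the window is 20–56 days after November 21, 1994 (when the protest bond is posted), so December 11, 1994 through January 16, 1995; January 13, 1995 falls inside that range.
Step 4: 6 days after January 13, 1995 (when the statement of grounds is filed) is January 19, 1995; January 24, 1995 misses that deadline by 5 days.
That is the first point of non-compliance.

Step 4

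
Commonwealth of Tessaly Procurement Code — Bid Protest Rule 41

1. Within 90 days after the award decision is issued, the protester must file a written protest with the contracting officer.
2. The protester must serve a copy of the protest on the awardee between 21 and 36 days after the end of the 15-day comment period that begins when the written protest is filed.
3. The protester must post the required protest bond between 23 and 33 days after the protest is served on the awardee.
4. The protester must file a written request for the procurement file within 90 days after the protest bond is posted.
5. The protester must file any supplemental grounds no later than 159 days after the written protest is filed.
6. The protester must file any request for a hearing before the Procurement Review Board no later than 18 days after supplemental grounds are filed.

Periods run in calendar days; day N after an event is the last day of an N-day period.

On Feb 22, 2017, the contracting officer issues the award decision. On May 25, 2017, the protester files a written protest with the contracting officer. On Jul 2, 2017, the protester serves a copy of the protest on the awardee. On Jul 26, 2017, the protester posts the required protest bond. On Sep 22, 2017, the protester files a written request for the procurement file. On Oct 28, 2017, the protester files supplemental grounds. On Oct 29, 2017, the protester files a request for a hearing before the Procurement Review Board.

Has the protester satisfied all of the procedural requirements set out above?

(1) due by Feb 22, 2017 + 90 days = May 23, 2017; done May 25, 2017 — 2 days late.
No need to go further; step 1 was not satisfied.

No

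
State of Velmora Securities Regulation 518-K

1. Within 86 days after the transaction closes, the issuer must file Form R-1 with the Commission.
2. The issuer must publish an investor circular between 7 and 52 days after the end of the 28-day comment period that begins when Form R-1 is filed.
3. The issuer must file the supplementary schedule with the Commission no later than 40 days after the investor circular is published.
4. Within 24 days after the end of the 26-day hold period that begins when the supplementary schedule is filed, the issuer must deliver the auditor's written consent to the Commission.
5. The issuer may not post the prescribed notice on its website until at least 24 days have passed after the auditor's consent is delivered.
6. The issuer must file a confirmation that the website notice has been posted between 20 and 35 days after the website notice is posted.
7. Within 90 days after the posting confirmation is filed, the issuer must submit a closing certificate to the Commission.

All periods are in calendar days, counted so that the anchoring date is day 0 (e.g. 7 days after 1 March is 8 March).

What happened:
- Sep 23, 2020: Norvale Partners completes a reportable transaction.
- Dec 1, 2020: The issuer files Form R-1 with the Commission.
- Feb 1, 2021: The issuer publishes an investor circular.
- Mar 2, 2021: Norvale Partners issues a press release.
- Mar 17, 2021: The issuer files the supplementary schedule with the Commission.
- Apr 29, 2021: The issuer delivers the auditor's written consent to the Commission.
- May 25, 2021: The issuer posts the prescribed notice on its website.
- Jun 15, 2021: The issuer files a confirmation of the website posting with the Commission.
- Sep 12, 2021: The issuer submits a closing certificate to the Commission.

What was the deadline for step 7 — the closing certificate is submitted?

Step 7 runs from Jun 15, 2021, when the posting confirmation is filed. 90 days after Jun 15, 2021 is Sep 13, 2021.

Sep 13, 2021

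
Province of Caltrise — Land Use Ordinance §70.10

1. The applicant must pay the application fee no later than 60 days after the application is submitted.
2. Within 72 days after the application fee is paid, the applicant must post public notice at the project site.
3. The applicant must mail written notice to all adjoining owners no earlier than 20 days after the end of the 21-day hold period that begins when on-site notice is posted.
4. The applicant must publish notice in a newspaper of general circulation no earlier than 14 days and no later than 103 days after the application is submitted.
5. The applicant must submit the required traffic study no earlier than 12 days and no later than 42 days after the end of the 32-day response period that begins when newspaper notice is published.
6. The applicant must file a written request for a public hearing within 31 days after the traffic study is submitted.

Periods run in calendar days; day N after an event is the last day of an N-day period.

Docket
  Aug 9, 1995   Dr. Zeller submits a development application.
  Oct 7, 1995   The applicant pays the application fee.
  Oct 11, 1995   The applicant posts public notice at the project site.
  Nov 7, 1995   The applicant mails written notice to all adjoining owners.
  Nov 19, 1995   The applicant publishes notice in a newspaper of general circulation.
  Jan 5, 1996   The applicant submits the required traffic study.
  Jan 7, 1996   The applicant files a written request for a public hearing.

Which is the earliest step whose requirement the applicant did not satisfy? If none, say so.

Step 1: 60 days after Aug 9, 1995 (when the application is submitted) is Oct 8, 1995; done Oct 7, 1995 — timely.
Step 2: 72 days after Oct 7, 1995 (when the application fee is paid) is Dec 18, 1995; done Oct 11, 1995 — timely.
Step 3: the earliest permitted date is 20 days after Nov 1, 1995 (end of the 21-day hold period, which began when on-site notice is posted on Oct 11, 1995), i.e. Nov 21, 1995; Nov 7, 1995 is 14 days before the earliest permitted date.

Step 3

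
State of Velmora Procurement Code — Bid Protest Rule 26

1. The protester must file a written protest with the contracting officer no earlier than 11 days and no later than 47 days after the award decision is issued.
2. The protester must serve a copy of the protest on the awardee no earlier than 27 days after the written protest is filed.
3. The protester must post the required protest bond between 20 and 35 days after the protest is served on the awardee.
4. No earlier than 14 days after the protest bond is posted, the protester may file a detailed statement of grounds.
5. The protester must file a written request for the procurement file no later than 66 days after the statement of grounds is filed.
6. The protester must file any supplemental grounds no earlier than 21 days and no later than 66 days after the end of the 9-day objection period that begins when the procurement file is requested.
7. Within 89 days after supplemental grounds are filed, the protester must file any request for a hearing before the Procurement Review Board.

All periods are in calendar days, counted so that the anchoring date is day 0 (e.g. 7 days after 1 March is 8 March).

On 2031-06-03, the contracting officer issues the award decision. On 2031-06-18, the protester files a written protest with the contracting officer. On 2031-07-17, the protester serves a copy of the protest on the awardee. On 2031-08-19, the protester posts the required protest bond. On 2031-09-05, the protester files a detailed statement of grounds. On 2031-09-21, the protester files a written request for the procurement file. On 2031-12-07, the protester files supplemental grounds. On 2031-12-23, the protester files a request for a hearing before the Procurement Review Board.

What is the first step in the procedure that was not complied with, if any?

(1) the permitted window runs from 2031-06-03 + 11 = 2031-06-14 to 2031-06-03 + 47 = 2031-07-20; 2031-06-18 falls inside that range.
(2) permitted from 2031-06-18 + 27 days = 2031-07-15 onward; done 2031-07-17, after the minimum wait.
(3) the permitted window runs from 2031-07-17 + 20 = 2031-08-06 to 2031-07-17 + 35 = 2031-08-21; done 2031-08-19 — within the window.
(4) permitted from 2031-08-19 + 14 days = 2031-09-02 onward; done 2031-09-05, after the minimum wait.
(5) due by 2031-09-05 + 66 days = 2031-11-10; 2031-09-21 is within that limit.
(6) the permitted window runs from 2031-09-30 + 21 = 2031-10-21 to 2031-09-30 + 66 = 2031-12-05; done 2031-12-07 — 2 days after the window closed.
The analysis stops there.

Step 6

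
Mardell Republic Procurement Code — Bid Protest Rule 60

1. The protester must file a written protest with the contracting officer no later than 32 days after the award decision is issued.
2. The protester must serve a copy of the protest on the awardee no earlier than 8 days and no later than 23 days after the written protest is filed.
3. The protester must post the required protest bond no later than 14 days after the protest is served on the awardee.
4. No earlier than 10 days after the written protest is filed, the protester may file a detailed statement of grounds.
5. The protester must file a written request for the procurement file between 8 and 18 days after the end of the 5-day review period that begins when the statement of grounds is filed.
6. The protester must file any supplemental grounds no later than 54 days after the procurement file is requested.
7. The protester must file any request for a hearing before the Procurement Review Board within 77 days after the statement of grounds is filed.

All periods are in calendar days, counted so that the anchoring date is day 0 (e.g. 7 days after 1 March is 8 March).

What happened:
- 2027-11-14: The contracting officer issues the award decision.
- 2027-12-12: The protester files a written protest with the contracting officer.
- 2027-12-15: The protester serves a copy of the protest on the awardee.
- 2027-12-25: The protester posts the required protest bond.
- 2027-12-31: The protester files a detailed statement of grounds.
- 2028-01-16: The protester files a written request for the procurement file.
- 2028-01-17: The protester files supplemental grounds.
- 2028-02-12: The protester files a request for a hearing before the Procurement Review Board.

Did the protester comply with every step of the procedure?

No

(1) due by 2027-11-14 + 32 days = 2027-12-16; done 2027-12-12 — timely.
(2) the permitted window runs from 2027-12-12 + 8 = 2027-12-20 to 2027-12-12 + 23 = 2028-01-04; done 2027-12-15 — 5 days before the window opened.
Later steps need not be reached.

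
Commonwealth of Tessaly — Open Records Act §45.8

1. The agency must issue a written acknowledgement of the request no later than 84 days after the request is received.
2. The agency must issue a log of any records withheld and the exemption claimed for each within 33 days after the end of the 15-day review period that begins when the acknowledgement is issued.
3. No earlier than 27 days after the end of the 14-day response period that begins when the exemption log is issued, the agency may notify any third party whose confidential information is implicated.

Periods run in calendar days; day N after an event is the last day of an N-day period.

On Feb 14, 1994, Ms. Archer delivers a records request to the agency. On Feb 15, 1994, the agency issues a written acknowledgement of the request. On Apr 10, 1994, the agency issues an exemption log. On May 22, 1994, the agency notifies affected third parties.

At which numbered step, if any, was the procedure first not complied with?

Step 1: 84 days after Feb 14, 1994 (when the request is received) is May 9, 1994; completed Feb 15, 1994, before the deadline.
Step 2: 33 days after Mar 2, 1994 (end of the 15-day review period, which began when the acknowledgement is issued on Feb 15, 1994) is Apr 4, 1994; Apr 10, 1994 misses that deadline by 6 days.

Step 2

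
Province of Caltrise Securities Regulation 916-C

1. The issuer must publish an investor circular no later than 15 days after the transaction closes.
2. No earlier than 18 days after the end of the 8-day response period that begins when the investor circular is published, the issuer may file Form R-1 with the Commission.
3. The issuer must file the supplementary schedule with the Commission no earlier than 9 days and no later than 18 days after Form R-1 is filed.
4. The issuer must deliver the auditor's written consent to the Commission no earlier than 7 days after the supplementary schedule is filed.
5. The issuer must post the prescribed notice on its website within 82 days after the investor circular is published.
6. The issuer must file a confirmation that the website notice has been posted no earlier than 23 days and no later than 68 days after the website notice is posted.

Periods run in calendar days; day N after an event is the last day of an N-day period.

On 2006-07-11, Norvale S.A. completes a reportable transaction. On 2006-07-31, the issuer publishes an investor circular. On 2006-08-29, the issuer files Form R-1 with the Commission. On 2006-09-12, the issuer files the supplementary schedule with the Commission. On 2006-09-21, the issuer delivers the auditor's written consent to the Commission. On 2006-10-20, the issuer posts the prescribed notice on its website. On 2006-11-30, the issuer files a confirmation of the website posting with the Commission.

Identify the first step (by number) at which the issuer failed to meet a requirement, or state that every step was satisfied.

Step 1: 15 days after 2006-07-11 (when the transaction closes) is 2006-07-26; done 2006-07-31 — 5 days late.

Step 1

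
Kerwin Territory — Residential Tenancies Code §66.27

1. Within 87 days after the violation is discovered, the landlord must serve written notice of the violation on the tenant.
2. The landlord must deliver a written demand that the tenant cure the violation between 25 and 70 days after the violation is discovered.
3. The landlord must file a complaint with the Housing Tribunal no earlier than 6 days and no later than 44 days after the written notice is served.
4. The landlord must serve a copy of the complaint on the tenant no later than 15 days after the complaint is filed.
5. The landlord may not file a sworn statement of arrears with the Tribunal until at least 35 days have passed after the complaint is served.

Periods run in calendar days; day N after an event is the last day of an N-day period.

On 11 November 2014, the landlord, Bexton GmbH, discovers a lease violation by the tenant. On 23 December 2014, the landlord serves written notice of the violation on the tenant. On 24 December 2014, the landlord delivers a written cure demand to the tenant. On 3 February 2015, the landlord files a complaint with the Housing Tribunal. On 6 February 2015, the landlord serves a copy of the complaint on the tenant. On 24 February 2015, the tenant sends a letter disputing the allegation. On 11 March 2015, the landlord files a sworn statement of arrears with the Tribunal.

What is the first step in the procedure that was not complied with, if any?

Step 5

Step 1: 87 days after 11 November 2014 (when the violation is discovered) is 6 February 2015; done 23 December 2014 — timely.
Step 2: the window is 25–70 days after 11 November 2014 (when the violation is discovered), so 6 December 2014 through 20 January 2015; done 24 December 2014 — within the window.
Step 3: the window is 6–44 days after 23 December 2014 (when the written notice is served), so 29 December 2014 through 5 February 2015; done 3 February 2015, which is between those dates.
Step 4: 15 days after 3 February 2015 (when the complaint is filed) is 18 February 2015; completed 6 February 2015, before the deadline.
Step 5: the earliest permitted date is 35 days after 6 February 2015 (when the complaint is served), i.e. 13 March 2015; 11 March 2015 is 2 days before the earliest permitted date.
That is the first point of non-compliance.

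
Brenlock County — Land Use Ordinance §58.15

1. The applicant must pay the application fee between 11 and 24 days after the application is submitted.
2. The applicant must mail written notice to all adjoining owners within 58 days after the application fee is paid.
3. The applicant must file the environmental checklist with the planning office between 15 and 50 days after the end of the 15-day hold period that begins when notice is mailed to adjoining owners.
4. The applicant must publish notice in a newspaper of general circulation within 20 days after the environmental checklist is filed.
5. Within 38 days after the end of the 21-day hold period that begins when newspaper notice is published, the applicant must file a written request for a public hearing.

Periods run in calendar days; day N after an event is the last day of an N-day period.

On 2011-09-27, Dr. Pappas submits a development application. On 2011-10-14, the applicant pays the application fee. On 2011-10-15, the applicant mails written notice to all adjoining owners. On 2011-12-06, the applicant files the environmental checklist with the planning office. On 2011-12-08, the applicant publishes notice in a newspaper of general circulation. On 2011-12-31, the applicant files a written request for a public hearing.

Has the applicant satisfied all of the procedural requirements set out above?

Step 1: the window is 11–24 days after 2011-09-27 (when the application is submitted), so 2011-10-08 through 2011-10-21; 2011-10-14 falls inside that range.
Step 2: 58 days after 2011-10-14 (when the application fee is paid) is 2011-12-11; done 2011-10-15 — timely.
Step 3: the window is 15–50 days after 2011-10-30 (end of the 15-day hold period, which began when notice is mailed to adjoining owners on 2011-10-15), so 2011-11-14 through 2011-12-19; done 2011-12-06, which is between those dates.
Step 4: 20 days after 2011-12-06 (when the environmental checklist is filed) is 2011-12-26; completed 2011-12-08, before the deadline.
Step 5: 38 days after 2011-12-29 (end of the 21-day hold period, which began when newspaper notice is published on 2011-12-08) is 2012-02-05; done 2011-12-31 — timely.

Yes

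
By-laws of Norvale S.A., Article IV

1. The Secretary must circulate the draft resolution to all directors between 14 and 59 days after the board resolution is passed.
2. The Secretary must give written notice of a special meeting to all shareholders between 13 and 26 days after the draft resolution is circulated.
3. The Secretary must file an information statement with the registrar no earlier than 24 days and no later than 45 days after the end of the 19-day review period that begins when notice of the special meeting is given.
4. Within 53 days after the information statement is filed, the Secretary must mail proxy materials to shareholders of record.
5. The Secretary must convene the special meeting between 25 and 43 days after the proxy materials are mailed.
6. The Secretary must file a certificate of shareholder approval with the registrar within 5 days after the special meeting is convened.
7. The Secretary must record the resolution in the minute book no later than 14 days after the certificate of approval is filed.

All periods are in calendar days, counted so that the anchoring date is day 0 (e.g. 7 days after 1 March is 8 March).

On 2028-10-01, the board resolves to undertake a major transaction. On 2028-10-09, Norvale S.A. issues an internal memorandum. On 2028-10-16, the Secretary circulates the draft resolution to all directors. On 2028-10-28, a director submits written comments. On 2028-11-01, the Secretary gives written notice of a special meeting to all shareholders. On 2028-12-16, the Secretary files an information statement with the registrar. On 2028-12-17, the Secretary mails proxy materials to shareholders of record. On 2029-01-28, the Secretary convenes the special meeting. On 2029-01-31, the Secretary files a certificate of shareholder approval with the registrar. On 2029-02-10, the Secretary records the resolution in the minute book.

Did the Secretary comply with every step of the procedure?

Yes

Step 1: the window is 14–59 days after 2028-10-01 (when the board resolution is passed), so 2028-10-15 through 2028-11-29; done 2028-10-16, which is between those dates.
Step 2: the window is 13–26 days after 2028-10-16 (when the draft resolution is circulated), so 2028-10-29 through 2028-11-11; done 2028-11-01, which is between those dates.
Step 3: the window is 24–45 days after 2028-11-20 (end of the 19-day review period, which began when notice of the special meeting is given on 2028-11-01), so 2028-12-14 through 2029-01-04; 2028-12-16 falls inside that range.
Step 4: 53 days after 2028-12-16 (when the information statement is filed) is 2029-02-07; done 2028-12-17 — timely.
Step 5: the window is 25–43 days after 2028-12-17 (when the proxy materials are mailed), so 2029-01-11 through 2029-01-29; done 2029-01-28, which is between those dates.
Step 6: 5 days after 2029-01-28 (when the special meeting is convened) is 2029-02-02; 2029-01-31 is within that limit.
Step 7: 14 days after 2029-01-31 (when the certificate of approval is filed) is 2029-02-14; 2029-02-10 is within that limit.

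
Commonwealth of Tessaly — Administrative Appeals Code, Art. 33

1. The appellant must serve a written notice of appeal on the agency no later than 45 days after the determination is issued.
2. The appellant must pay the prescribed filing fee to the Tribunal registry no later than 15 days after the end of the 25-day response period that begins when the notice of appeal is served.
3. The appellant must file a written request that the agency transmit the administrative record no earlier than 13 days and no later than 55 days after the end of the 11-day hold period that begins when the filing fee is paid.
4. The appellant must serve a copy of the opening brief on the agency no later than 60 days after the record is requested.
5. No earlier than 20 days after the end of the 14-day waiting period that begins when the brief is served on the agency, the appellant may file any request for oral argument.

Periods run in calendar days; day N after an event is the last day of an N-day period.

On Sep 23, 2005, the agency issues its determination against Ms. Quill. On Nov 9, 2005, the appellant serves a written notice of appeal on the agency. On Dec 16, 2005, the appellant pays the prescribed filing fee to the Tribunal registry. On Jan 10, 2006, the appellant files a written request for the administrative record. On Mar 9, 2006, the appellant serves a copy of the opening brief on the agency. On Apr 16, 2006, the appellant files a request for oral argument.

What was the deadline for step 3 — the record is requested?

The filing fee is paid on Dec 16, 2005; the 11-day hold period therefore ends Dec 27, 2005, and step 3 runs from that date. The window is 13–55 days after Dec 27, 2005; it closes on Feb 20, 2006.

Feb 20, 2006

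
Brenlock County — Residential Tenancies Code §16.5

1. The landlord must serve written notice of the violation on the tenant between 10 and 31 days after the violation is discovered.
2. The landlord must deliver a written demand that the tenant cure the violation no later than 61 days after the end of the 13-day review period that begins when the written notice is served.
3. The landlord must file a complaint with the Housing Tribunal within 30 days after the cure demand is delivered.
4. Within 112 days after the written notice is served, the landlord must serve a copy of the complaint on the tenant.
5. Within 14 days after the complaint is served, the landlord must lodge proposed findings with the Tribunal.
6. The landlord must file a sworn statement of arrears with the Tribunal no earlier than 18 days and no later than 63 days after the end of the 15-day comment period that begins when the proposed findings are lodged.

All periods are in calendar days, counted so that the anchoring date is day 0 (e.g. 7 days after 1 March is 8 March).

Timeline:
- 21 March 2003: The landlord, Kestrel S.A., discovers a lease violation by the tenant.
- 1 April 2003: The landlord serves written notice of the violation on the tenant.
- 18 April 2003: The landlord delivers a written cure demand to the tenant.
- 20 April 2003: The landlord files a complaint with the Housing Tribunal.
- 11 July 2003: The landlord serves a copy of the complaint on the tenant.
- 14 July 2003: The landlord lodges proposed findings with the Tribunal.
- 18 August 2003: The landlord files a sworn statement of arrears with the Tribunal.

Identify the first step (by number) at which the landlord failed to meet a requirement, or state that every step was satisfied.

None — every step was satisfied

Step 1: the window is 10–31 days after 21 March 2003 (when the violation is discovered), so 31 March 2003 through 21 April 2003; done 1 April 2003, which is between those dates.
Step 2: 61 days after 14 April 2003 (end of the 13-day review period, which began when the written notice is served on 1 April 2003) is 14 June 2003; completed 18 April 2003, before the deadline.
Step 3: 30 days after 18 April 2003 (when the cure demand is delivered) is 18 May 2003; completed 20 April 2003, before the deadline.
Step 4: 112 days after 1 April 2003 (when the written notice is served) is 22 July 2003; done 11 July 2003 — timely.
Step 5: 14 days after 11 July 2003 (when the complaint is served) is 25 July 2003; completed 14 July 2003, before the deadline.
Step 6: the window is 18–63 days after 29 July 2003 (end of the 15-day comment period, which began when the proposed findings are lodged on 14 July 2003), so 16 August 2003 through 30 September 2003; 18 August 2003 falls inside that range.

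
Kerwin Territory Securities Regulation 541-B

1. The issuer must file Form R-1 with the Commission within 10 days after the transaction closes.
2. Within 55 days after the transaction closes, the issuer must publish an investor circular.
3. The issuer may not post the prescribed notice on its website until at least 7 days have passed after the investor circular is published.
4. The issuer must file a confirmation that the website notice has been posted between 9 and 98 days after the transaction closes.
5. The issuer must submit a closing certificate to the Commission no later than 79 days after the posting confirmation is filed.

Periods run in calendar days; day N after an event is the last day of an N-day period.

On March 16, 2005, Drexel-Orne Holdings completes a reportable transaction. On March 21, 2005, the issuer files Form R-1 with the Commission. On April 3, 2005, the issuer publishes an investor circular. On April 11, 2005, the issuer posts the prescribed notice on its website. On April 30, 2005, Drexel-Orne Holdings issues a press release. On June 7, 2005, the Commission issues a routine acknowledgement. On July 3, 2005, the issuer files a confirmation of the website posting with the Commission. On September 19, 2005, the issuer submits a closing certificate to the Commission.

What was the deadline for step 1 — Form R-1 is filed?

March 26, 2005

Step 1 runs from March 16, 2005, when the transaction closes. 10 days after March 16, 2005 is March 26, 2005.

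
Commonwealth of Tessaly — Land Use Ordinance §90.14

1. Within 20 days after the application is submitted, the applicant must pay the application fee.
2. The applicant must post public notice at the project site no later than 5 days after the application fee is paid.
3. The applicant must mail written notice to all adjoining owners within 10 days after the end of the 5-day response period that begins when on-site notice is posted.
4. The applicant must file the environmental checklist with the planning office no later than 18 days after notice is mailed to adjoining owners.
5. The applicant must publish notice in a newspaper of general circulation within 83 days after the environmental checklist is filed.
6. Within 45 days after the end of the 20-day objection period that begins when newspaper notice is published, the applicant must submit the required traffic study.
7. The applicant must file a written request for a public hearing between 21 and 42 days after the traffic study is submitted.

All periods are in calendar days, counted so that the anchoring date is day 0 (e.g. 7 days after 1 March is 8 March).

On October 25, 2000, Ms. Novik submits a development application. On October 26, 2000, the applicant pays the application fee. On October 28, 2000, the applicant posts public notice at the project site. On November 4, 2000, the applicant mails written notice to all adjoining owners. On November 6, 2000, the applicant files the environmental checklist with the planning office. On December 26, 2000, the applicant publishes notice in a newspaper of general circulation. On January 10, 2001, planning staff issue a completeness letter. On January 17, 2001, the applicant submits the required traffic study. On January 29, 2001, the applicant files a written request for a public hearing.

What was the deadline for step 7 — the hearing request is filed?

Step 7 runs from January 17, 2001, when the traffic study is submitted. The window is 21–42 days after January 17, 2001; it closes on February 28, 2001.

February 28, 2001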